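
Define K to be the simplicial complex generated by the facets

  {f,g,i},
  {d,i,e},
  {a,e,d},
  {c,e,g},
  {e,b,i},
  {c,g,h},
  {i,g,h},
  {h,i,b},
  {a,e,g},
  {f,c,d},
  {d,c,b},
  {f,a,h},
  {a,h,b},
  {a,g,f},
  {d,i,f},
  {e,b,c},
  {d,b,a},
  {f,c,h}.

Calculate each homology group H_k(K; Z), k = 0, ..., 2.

Take the total order a < b < c < d < e < f < g < h < i on the vertex set. Then K (dimension 2) consists of the simplices:

  0-simplices (9): a, b, c, d, e, f, g, h, i
  1-simplices (27): ab, ad, ae, af, ag, ah, bc, bd, be, bh, bi, cd, ce, cf, cg, ch, de, df, di, eg, ei, fg, fh, fi, gh, gi, hi
  2-simplices (18): abd, abh, ade, aeg, afg, afh, bcd, bce, bei, bhi, cdf, ceg, cfh, cgh, dei, dfi, fgi, ghi

Hence C_0 ≅ Z^9, C_1 ≅ Z^27, C_2 ≅ Z^18.

Boundary ∂_1: C_1 → C_0 is given by ∂[p,q] = [q] − [p].
The resulting 9×27 matrix has rank 8, and its Smith normal form has invariant factors (1,1,1,1,1,1,1,1).

The boundary map ∂_2: C_2 → C_1 acts by ∂[p,q,r] = [q,r] − [p,r] + [p,q]. For instance
  ∂dfi = fi − di + df,
  ∂afh = fh − ah + af.
As a 27×18 matrix over Z this has rank 18, with invariant factors (1,1,1,1,1,1,1,1,1,1,1,1,1,1,1,1,1,2).

Reading off H_k = ker ∂_k / im ∂_{k+1}:

  H_0: rank C_0 − rank ∂_1 = 9 − 8 = 1, and the invariant factors of ∂_1 are all 1, so H_0 ≅ Z.
  H_1: rank ker ∂_1 − rank ∂_2 = (27 − 8) − 18 = 1, and ∂_2 has invariant factor 2 > 1, so H_1 ≅ Z ⊕ Z/2.
  H_2: rank ker ∂_2 − rank ∂_3 = (18 − 18) − 0 = 0, and there is no ∂_3, so H_2 ≅ 0.

H_0 ≅ Z,  H_1 ≅ Z ⊕ Z/2,  H_2 = 0.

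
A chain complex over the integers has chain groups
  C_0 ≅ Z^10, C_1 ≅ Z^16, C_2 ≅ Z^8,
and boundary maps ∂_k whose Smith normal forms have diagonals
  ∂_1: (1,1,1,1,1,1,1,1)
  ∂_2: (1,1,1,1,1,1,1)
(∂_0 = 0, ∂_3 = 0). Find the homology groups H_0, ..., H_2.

H_0: b_0 = 10 − 0 − 8 = 2; torsion from ∂_1 factors > 1: none. So H_0 = Z^2.
H_1: b_1 = 16 − 8 − 7 = 1; torsion from ∂_2 factors > 1: none. So H_1 = Z.
H_2: b_2 = 8 − 7 − 0 = 1; torsion from ∂_3 factors > 1: none. So H_2 = Z.

H_0 = Z^2,  H_1 = Z,  H_2 = Z.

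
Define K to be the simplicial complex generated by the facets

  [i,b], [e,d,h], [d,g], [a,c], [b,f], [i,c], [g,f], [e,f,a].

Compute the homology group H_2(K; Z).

We work with the vertex ordering a < b < c < d < e < f < g < h < i. The simplices of K, each written with vertices in increasing order, are:

  0-simplices (9): a, b, c, d, e, f, g, h, i
  1-simplices (12): ac, ae, af, bf, bi, ci, de, dg, dh, ef, eh, fg
  2-simplices (2): aef, deh

so the chain groups are C_0 ≅ Z^9, C_1 ≅ Z^12, C_2 ≅ Z^2.

The boundary map ∂_1: C_1 → C_0 sends each edge [p,q] (with p < q) to q − p.
This gives a 9×12 integer matrix of rank 8; reducing to Smith normal form yields diagonal entries (1,1,1,1,1,1,1,1).

∂_2: C_2 → C_1 sends each 2-simplex [p,q,r] to [q,r] − [p,r] + [p,q]. For instance
  ∂deh = eh − dh + de,
  ∂aef = ef − af + ae.
This gives a 12×2 integer matrix of rank 2; reducing to Smith normal form yields diagonal entries (1,1).

Computing H_k = (kernel of ∂_k) / (image of ∂_{k+1}):

  H_2: rank ker ∂_2 − rank ∂_3 = (2 − 2) − 0 = 0, and there is no ∂_3, so H_2 = 0.

H_2 = 0.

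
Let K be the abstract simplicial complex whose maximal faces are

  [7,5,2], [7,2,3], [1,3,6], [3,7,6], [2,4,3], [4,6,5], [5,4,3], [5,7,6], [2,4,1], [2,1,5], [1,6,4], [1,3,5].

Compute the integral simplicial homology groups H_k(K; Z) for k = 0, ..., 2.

We work with the vertex ordering 1 < 2 < 3 < 4 < 5 < 6 < 7. The simplices of K, each written with vertices in increasing order, are:

  0-simplices (7): [1], [2], [3], [4], [5], [6], [7]
  1-simplices (18): [1,2], [1,3], [1,4], [1,5], [1,6], [2,3], [2,4], [2,5], [2,7], [3,4], [3,5], [3,6], [3,7], [4,5], [4,6], [5,6], [5,7], [6,7]
  2-simplices (12): [1,2,4], [1,2,5], [1,3,5], [1,3,6], [1,4,6], [2,3,4], [2,3,7], [2,5,7], [3,4,5], [3,6,7], [4,5,6], [5,6,7]

giving chain groups C_0 ≅ Z^7, C_1 ≅ Z^18, C_2 ≅ Z^12.

Boundary ∂_1: C_1 → C_0 sends each edge [p,q] (with p < q) to q − p. For instance
  ∂[5,7] = [7] − [5].
The resulting 7×18 matrix has rank 6, and its Smith normal form has invariant factors (1,1,1,1,1,1).

Boundary ∂_2: C_2 → C_1 maps a triangle to the signed sum of its edges. For instance
  ∂[1,3,5] = [3,5] − [1,5] + [1,3],
  ∂[2,3,7] = [3,7] − [2,7] + [2,3].
The 18×12 boundary matrix has rank 12 and Smith normal form diag(1,1,1,1,1,1,1,1,1,1,1,2).

Computing H_k = (kernel of ∂_k) / (image of ∂_{k+1}):

  H_0: rank C_0 − rank ∂_1 = 7 − 6 = 1, and the invariant factors of ∂_1 are all 1, so H_0 = Z.
  H_1: rank ker ∂_1 − rank ∂_2 = (18 − 6) − 12 = 0, and ∂_2 has invariant factor 2 > 1, so H_1 = Z/2Z.
  H_2: rank ker ∂_2 − rank ∂_3 = (12 − 12) − 0 = 0, and there is no ∂_3, so H_2 = 0.

As a check, the Euler characteristic is 7 − 18 + 12 = 1, which agrees with 1 − 0 + 0 = 1.
(K is a triangulation of the real projective plane RP^2.)

H_0 = Z,  H_1 = Z/2Z,  H_2 = 0.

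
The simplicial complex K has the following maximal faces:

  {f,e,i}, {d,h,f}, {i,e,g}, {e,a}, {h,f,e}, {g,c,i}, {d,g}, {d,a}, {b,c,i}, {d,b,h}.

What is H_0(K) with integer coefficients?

H_0 = Z.

We work with the vertex ordering a < b < c < d < e < f < g < h < i. The simplices of K, each written with vertices in increasing order, are:

  0-simplices (9): a, b, c, d, e, f, g, h, i
  1-simplices (18): ad, ae, bc, bd, bh, bi, cg, ci, df, dg, dh, ef, eg, eh, ei, fh, fi, gi
  2-simplices (7): bci, bdh, cgi, dfh, efh, efi, egi

Hence C_0 ≅ Z^9, C_1 ≅ Z^18, C_2 ≅ Z^7.

∂_1: C_1 → C_0 is given by ∂[p,q] = [q] − [p].
This gives a 9×18 integer matrix of rank 8; reducing to Smith normal form yields diagonal entries (1,1,1,1,1,1,1,1).

∂_2: C_2 → C_1 maps a triangle to the signed sum of its edges. For instance
  ∂dfh = fh − dh + df,
  ∂bdh = dh − bh + bd.
This gives a 18×7 integer matrix of rank 7; reducing to Smith normal form yields diagonal entries (1,1,1,1,1,1,1).

From H_k ≅ ker(∂_k) / im(∂_{k+1}) we obtain:

  H_0: rank C_0 − rank ∂_1 = 9 − 8 = 1, and the invariant factors of ∂_1 are all 1, so H_0 = Z.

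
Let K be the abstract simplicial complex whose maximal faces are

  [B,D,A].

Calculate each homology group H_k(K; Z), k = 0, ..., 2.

H_0 = Z,  H_1 = 0,  H_2 = 0.

Order the vertices as A < B < D. Listing each simplex with vertices in this order, K has dimension 2 with simplices:

  0-simplices (3): A, B, D
  1-simplices (3): AB, AD, BD
  2-simplices (1): ABD

Hence C_0 ≅ Z^3, C_1 ≅ Z^3, C_2 ≅ Z^1.

∂_1: C_1 → C_0 maps an edge to its endpoints' difference, ∂[p,q] = q − p. For instance
  ∂AD = D − A.
As a 3×3 matrix over Z this has rank 2, with invariant factors (1,1).

Boundary ∂_2: C_2 → C_1 maps a triangle to the signed sum of its edges. For instance
  ∂ABD = BD − AD + AB.
This gives a 3×1 integer matrix of rank 1; reducing to Smith normal form yields diagonal entries (1).

Now H_k = ker ∂_k / im ∂_{k+1}, so:

  H_0: rank C_0 − rank ∂_1 = 3 − 2 = 1, and the invariant factors of ∂_1 are all 1, so H_0 = Z.
  H_1: rank ker ∂_1 − rank ∂_2 = (3 − 2) − 1 = 0, and the invariant factors of ∂_2 are all 1, so H_1 = 0.
  H_2: rank ker ∂_2 − rank ∂_3 = (1 − 1) − 0 = 0, and there is no ∂_3, so H_2 = 0.

As a check, the Euler characteristic is 3 − 3 + 1 = 1, which agrees with 1 − 0 + 0 = 1.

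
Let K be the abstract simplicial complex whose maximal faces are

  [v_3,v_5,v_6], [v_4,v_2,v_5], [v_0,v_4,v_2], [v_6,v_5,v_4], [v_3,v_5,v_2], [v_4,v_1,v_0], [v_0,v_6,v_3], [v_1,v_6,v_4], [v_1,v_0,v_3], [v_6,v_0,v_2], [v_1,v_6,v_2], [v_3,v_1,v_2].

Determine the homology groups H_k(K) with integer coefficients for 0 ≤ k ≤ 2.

H_0 ≅ Z,  H_1 ≅ Z_2,  H_2 = 0.

Take the total order v_0 < v_1 < v_2 < v_3 < v_4 < v_5 < v_6 on the vertex set. Then K (dimension 2) consists of the simplices:

  0-simplices (7): [v_0], [v_1], [v_2], [v_3], [v_4], [v_5], [v_6]
  1-simplices (18): (18 of them)
  2-simplices (12): (12 of them)

giving chain groups C_0 ≅ Z^7, C_1 ≅ Z^18, C_2 ≅ Z^12.

∂_1: C_1 → C_0 maps an edge to its endpoints' difference, ∂[p,q] = q − p. For instance
  ∂[v_2,v_6] = [v_6] − [v_2].
As a 7×18 matrix over Z this has rank 6, with invariant factors (1,1,1,1,1,1).

The boundary map ∂_2: C_2 → C_1 maps a triangle to the signed sum of its edges. For instance
  ∂[v_3,v_5,v_6] = [v_5,v_6] − [v_3,v_6] + [v_3,v_5],
  ∂[v_1,v_4,v_6] = [v_4,v_6] − [v_1,v_6] + [v_1,v_4].
As a 18×12 matrix over Z this has rank 12, with invariant factors (1,1,1,1,1,1,1,1,1,1,1,2).

Computing H_k = (kernel of ∂_k) / (image of ∂_{k+1}):

  H_0: rank C_0 − rank ∂_1 = 7 − 6 = 1, and the invariant factors of ∂_1 are all 1, so H_0 = Z.
  H_1: rank ker ∂_1 − rank ∂_2 = (18 − 6) − 12 = 0, and ∂_2 has invariant factor 2 > 1, so H_1 = Z_2.
  H_2: rank ker ∂_2 − rank ∂_3 = (12 − 12) − 0 = 0, and there is no ∂_3, so H_2 = 0.

(K is a triangulation of the real projective plane RP^2.)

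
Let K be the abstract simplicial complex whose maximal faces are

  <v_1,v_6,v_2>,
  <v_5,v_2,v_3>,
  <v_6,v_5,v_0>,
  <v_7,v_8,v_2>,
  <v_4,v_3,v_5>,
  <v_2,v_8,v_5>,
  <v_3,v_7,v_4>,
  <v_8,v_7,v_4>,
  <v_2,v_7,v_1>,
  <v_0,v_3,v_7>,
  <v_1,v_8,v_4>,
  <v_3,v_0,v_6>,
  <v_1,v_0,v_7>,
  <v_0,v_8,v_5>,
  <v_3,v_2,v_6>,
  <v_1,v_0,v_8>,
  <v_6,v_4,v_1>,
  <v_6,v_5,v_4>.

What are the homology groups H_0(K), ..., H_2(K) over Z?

Fix the vertex order v_0 < v_1 < v_2 < v_3 < v_4 < v_5 < v_6 < v_7 < v_8 and write every simplex with vertices in increasing order. Then dim K = 2 and the simplices of K are:

  0-simplices (9): [v_0], [v_1], [v_2], [v_3], [v_4], [v_5], [v_6], [v_7], [v_8]
  1-simplices (27): (27 of them)
  2-simplices (18): (18 of them)

giving chain groups C_0 ≅ Z^9, C_1 ≅ Z^27, C_2 ≅ Z^18.

∂_1: C_1 → C_0 sends each edge [p,q] (with p < q) to q − p.
The 9×27 boundary matrix has rank 8 and Smith normal form diag(1,1,1,1,1,1,1,1).

Boundary ∂_2: C_2 → C_1 sends each 2-simplex [p,q,r] to [q,r] − [p,r] + [p,q]. For instance
  ∂[v_0,v_1,v_8] = [v_1,v_8] − [v_0,v_8] + [v_0,v_1],
  ∂[v_3,v_4,v_7] = [v_4,v_7] − [v_3,v_7] + [v_3,v_4].
The resulting 27×18 matrix has rank 18, and its Smith normal form has invariant factors (1,1,1,1,1,1,1,1,1,1,1,1,1,1,1,1,1,2).

Computing H_k = (kernel of ∂_k) / (image of ∂_{k+1}):

  H_0: rank C_0 − rank ∂_1 = 9 − 8 = 1, and the invariant factors of ∂_1 are all 1, so H_0 ≅ Z.
  H_1: rank ker ∂_1 − rank ∂_2 = (27 − 8) − 18 = 1, and ∂_2 has invariant factor 2 > 1, so H_1 ≅ Z ⊕ Z/2.
  H_2: rank ker ∂_2 − rank ∂_3 = (18 − 18) − 0 = 0, and there is no ∂_3, so H_2 ≅ 0.

H_0 ≅ Z,  H_1 ≅ Z ⊕ Z/2,  H_2 = 0.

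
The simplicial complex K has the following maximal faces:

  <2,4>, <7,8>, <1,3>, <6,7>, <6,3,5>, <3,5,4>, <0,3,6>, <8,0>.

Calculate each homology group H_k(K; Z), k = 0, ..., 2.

H_0 ≅ Z,  H_1 ≅ Z,  H_2 = 0.

Take the total order 0 < 1 < 2 < 3 < 4 < 5 < 6 < 7 < 8 on the vertex set. Then K (dimension 2) consists of the simplices:

  0-simplices (9): [0], [1], [2], [3], [4], [5], [6], [7], [8]
  1-simplices (12): [0,3], [0,6], [0,8], [1,3], [2,4], [3,4], [3,5], [3,6], [4,5], [5,6], [6,7], [7,8]
  2-simplices (3): [0,3,6], [3,4,5], [3,5,6]

Hence C_0 ≅ Z^9, C_1 ≅ Z^12, C_2 ≅ Z^3.

The boundary map ∂_1: C_1 → C_0 is given by ∂[p,q] = [q] − [p].
The resulting 9×12 matrix has rank 8, and its Smith normal form has invariant factors (1,1,1,1,1,1,1,1).

∂_2: C_2 → C_1 acts by ∂[p,q,r] = [q,r] − [p,r] + [p,q]. For instance
  ∂[3,5,6] = [5,6] − [3,6] + [3,5],
  ∂[0,3,6] = [3,6] − [0,6] + [0,3].
This gives a 12×3 integer matrix of rank 3; reducing to Smith normal form yields diagonal entries (1,1,1).

Now H_k = ker ∂_k / im ∂_{k+1}, so:

  H_0: rank C_0 − rank ∂_1 = 9 − 8 = 1, and the invariant factors of ∂_1 are all 1, so H_0 ≅ Z.
  H_1: rank ker ∂_1 − rank ∂_2 = (12 − 8) − 3 = 1, and the invariant factors of ∂_2 are all 1, so H_1 ≅ Z.
  H_2: rank ker ∂_2 − rank ∂_3 = (3 − 3) − 0 = 0, and there is no ∂_3, so H_2 ≅ 0.

As a check, the Euler characteristic is 9 − 12 + 3 = 0, which agrees with 1 − 1 + 0 = 0.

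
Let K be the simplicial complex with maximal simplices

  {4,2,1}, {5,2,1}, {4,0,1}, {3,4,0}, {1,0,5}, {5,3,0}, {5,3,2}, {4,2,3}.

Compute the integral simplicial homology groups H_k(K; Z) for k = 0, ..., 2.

H_0 ≅ Z,  H_1 = 0,  H_2 ≅ Z.

Take the total order 0 < 1 < 2 < 3 < 4 < 5 on the vertex set. Then K (dimension 2) consists of the simplices:

  0-simplices (6): [0], [1], [2], [3], [4], [5]
  1-simplices (12): [0,1], [0,3], [0,4], [0,5], [1,2], [1,4], [1,5], [2,3], [2,4], [2,5], [3,4], [3,5]
  2-simplices (8): [0,1,4], [0,1,5], [0,3,4], [0,3,5], [1,2,4], [1,2,5], [2,3,4], [2,3,5]

Hence C_0 ≅ Z^6, C_1 ≅ Z^12, C_2 ≅ Z^8.

The boundary map ∂_1: C_1 → C_0 sends each edge [p,q] (with p < q) to q − p. For instance
  ∂[2,3] = [3] − [2].
As a 6×12 matrix over Z this has rank 5, with invariant factors (1,1,1,1,1).

Boundary ∂_2: C_2 → C_1 acts by ∂[p,q,r] = [q,r] − [p,r] + [p,q]. For instance
  ∂[0,1,4] = [1,4] − [0,4] + [0,1],
  ∂[0,1,5] = [1,5] − [0,5] + [0,1].
The resulting 12×8 matrix has rank 7, and its Smith normal form has invariant factors (1,1,1,1,1,1,1).

From H_k ≅ ker(∂_k) / im(∂_{k+1}) we obtain:

  H_0: rank C_0 − rank ∂_1 = 6 − 5 = 1, and the invariant factors of ∂_1 are all 1, so H_0 ≅ Z.
  H_1: rank ker ∂_1 − rank ∂_2 = (12 − 5) − 7 = 0, and the invariant factors of ∂_2 are all 1, so H_1 ≅ 0.
  H_2: rank ker ∂_2 − rank ∂_3 = (8 − 7) − 0 = 1, and there is no ∂_3, so H_2 ≅ Z.

As a check, the Euler characteristic is 6 − 12 + 8 = 2, which agrees with 1 − 0 + 1 = 2.
(K is a triangulation of the 2-sphere S^2.)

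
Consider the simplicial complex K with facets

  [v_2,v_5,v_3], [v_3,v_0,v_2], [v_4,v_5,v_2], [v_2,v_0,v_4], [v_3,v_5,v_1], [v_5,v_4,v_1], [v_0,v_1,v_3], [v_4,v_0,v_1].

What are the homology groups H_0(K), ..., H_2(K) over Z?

Order the vertices as v_0 < v_1 < v_2 < v_3 < v_4 < v_5. Listing each simplex with vertices in this order, K has dimension 2 with simplices:

  0-simplices (6): [v_0], [v_1], [v_2], [v_3], [v_4], [v_5]
  1-simplices (12): [v_0,v_1], [v_0,v_2], [v_0,v_3], [v_0,v_4], [v_1,v_3], [v_1,v_4], [v_1,v_5], [v_2,v_3], [v_2,v_4], [v_2,v_5], [v_3,v_5], [v_4,v_5]
  2-simplices (8): [v_0,v_1,v_3], [v_0,v_1,v_4], [v_0,v_2,v_3], [v_0,v_2,v_4], [v_1,v_3,v_5], [v_1,v_4,v_5], [v_2,v_3,v_5], [v_2,v_4,v_5]

giving chain groups C_0 ≅ Z^6, C_1 ≅ Z^12, C_2 ≅ Z^8.

The boundary map ∂_1: C_1 → C_0 is given by ∂[p,q] = [q] − [p]. For instance
  ∂[v_1,v_5] = [v_5] − [v_1].
This gives a 6×12 integer matrix of rank 5; reducing to Smith normal form yields diagonal entries (1,1,1,1,1).

Boundary ∂_2: C_2 → C_1 sends each 2-simplex [p,q,r] to [q,r] − [p,r] + [p,q]. For instance
  ∂[v_0,v_2,v_3] = [v_2,v_3] − [v_0,v_3] + [v_0,v_2],
  ∂[v_2,v_4,v_5] = [v_4,v_5] − [v_2,v_5] + [v_2,v_4].
As a 12×8 matrix over Z this has rank 7, with invariant factors (1,1,1,1,1,1,1).

Computing H_k = (kernel of ∂_k) / (image of ∂_{k+1}):

  H_0: rank C_0 − rank ∂_1 = 6 − 5 = 1, and the invariant factors of ∂_1 are all 1, so H_0 ≅ Z.
  H_1: rank ker ∂_1 − rank ∂_2 = (12 − 5) − 7 = 0, and the invariant factors of ∂_2 are all 1, so H_1 ≅ 0.
  H_2: rank ker ∂_2 − rank ∂_3 = (8 − 7) − 0 = 1, and there is no ∂_3, so H_2 ≅ Z.

As a check, the Euler characteristic is 6 − 12 + 8 = 2, which agrees with 1 − 0 + 1 = 2.
(K is a triangulation of the 2-sphere S^2.)

H_0 = Z,  H_1 = 0,  H_2 = Z.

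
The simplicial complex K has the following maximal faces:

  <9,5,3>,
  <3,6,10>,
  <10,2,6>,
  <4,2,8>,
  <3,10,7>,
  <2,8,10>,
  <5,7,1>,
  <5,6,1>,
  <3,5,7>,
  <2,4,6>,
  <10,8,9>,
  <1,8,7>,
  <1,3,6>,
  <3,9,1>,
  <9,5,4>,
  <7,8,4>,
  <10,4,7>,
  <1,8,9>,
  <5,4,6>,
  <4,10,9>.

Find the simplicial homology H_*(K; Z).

We work with the vertex ordering 1 < 2 < 3 < 4 < 5 < 6 < 7 < 8 < 9 < 10. The simplices of K, each written with vertices in increasing order, are:

  0-simplices (10): [1], [2], [3], [4], [5], [6], [7], [8], [9], [10]
  1-simplices (30): (30 of them)
  2-simplices (20): (20 of them)

so the chain groups are C_0 ≅ Z^10, C_1 ≅ Z^30, C_2 ≅ Z^20.

The boundary map ∂_1: C_1 → C_0 maps an edge to its endpoints' difference, ∂[p,q] = q − p. For instance
  ∂[4,6] = [6] − [4].
The resulting 10×30 matrix has rank 9, and its Smith normal form has invariant factors (1,1,1,1,1,1,1,1,1).

∂_2: C_2 → C_1 acts by ∂[p,q,r] = [q,r] − [p,r] + [p,q]. For instance
  ∂[2,6,10] = [6,10] − [2,10] + [2,6],
  ∂[4,7,10] = [7,10] − [4,10] + [4,7].
As a 30×20 matrix over Z this has rank 20, with invariant factors (1,1,1,1,1,1,1,1,1,1,1,1,1,1,1,1,1,1,1,2).

Now H_k = ker ∂_k / im ∂_{k+1}, so:

  H_0: rank C_0 − rank ∂_1 = 10 − 9 = 1, and the invariant factors of ∂_1 are all 1, so H_0 ≅ Z.
  H_1: rank ker ∂_1 − rank ∂_2 = (30 − 9) − 20 = 1, and ∂_2 has invariant factor 2 > 1, so H_1 ≅ Z ⊕ Z/2Z.
  H_2: rank ker ∂_2 − rank ∂_3 = (20 − 20) − 0 = 0, and there is no ∂_3, so H_2 ≅ 0.

(K is a triangulation of the Klein bottle.)

H_0 ≅ Z,  H_1 ≅ Z ⊕ Z/2Z,  H_2 = 0.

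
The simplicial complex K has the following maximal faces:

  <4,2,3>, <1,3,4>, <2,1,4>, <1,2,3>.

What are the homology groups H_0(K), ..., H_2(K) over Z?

K has 4 vertices, 6 edges, 4 triangles.
rank ∂_0 = 0, rank ∂_1 = 3 ⇒ b_0 = 4 − 0 − 3 = 1; all invariant factors of ∂_1 are 1 so no torsion. So H_0 = Z.
rank ∂_1 = 3, rank ∂_2 = 3 ⇒ b_1 = 6 − 3 − 3 = 0; all invariant factors of ∂_2 are 1 so no torsion. So H_1 = 0.
rank ∂_2 = 3, rank ∂_3 = 0 ⇒ b_2 = 4 − 3 − 0 = 1. So H_2 = Z.

H_0 ≅ Z,  H_1 = 0,  H_2 ≅ Z.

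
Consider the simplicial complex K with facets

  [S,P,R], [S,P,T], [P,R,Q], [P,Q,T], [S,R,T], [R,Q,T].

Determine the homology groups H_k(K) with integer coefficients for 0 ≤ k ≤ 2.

H_0 = Z,  H_1 = 0,  H_2 = Z.

Order the vertices as P < Q < R < S < T. Listing each simplex with vertices in this order, K has dimension 2 with simplices:

  0-simplices (5): P, Q, R, S, T
  1-simplices (9): PQ, PR, PS, PT, QR, QT, RS, RT, ST
  2-simplices (6): PQR, PQT, PRS, PST, QRT, RST

Hence C_0 ≅ Z^5, C_1 ≅ Z^9, C_2 ≅ Z^6.

Boundary ∂_1: C_1 → C_0 sends each edge [p,q] (with p < q) to q − p. For instance
  ∂PS = S − P.
The 5×9 boundary matrix has rank 4 and Smith normal form diag(1,1,1,1).

Boundary ∂_2: C_2 → C_1 maps a triangle to the signed sum of its edges. For instance
  ∂PQR = QR − PR + PQ,
  ∂PST = ST − PT + PS.
The resulting 9×6 matrix has rank 5, and its Smith normal form has invariant factors (1,1,1,1,1).

Computing H_k = (kernel of ∂_k) / (image of ∂_{k+1}):

  H_0: rank C_0 − rank ∂_1 = 5 − 4 = 1, and the invariant factors of ∂_1 are all 1, so H_0 ≅ Z.
  H_1: rank ker ∂_1 − rank ∂_2 = (9 − 4) − 5 = 0, and the invariant factors of ∂_2 are all 1, so H_1 ≅ 0.
  H_2: rank ker ∂_2 − rank ∂_3 = (6 − 5) − 0 = 1, and there is no ∂_3, so H_2 ≅ Z.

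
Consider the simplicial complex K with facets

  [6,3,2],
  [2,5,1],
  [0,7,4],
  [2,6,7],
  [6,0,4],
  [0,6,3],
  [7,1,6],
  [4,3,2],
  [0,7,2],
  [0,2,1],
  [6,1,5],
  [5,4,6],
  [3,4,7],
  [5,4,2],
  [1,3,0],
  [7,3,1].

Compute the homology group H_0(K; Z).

Take the total order 0 < 1 < 2 < 3 < 4 < 5 < 6 < 7 on the vertex set. Then K (dimension 2) consists of the simplices:

  0-simplices (8): [0], [1], [2], [3], [4], [5], [6], [7]
  1-simplices (24): (24 of them)
  2-simplices (16): [0,1,2], [0,1,3], [0,2,7], [0,3,6], [0,4,6], [0,4,7], [1,2,5], [1,3,7], [1,5,6], [1,6,7], [2,3,4], [2,3,6], [2,4,5], [2,6,7], [3,4,7], [4,5,6]

giving chain groups C_0 ≅ Z^8, C_1 ≅ Z^24, C_2 ≅ Z^16.

∂_1: C_1 → C_0 is given by ∂[p,q] = [q] − [p].
As a 8×24 matrix over Z this has rank 7, with invariant factors (1,1,1,1,1,1,1).

The boundary map ∂_2: C_2 → C_1 acts by ∂[p,q,r] = [q,r] − [p,r] + [p,q]. For instance
  ∂[0,4,6] = [4,6] − [0,6] + [0,4],
  ∂[2,4,5] = [4,5] − [2,5] + [2,4].
The resulting 24×16 matrix has rank 15, and its Smith normal form has invariant factors (1,1,1,1,1,1,1,1,1,1,1,1,1,1,1).

Computing H_k = (kernel of ∂_k) / (image of ∂_{k+1}):

  H_0: rank C_0 − rank ∂_1 = 8 − 7 = 1, and the invariant factors of ∂_1 are all 1, so H_0 = Z.

H_0 = Z.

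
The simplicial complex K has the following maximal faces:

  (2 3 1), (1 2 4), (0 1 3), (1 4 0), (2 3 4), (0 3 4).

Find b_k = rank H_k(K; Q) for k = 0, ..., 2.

b_0 = 1, b_1 = 0, b_2 = 1.

Take the total order 0 < 1 < 2 < 3 < 4 on the vertex set. Then K (dimension 2) consists of the simplices:

  0-simplices (5): [0], [1], [2], [3], [4]
  1-simplices (9): [0,1], [0,3], [0,4], [1,2], [1,3], [1,4], [2,3], [2,4], [3,4]
  2-simplices (6): [0,1,3], [0,1,4], [0,3,4], [1,2,3], [1,2,4], [2,3,4]

so the chain groups are C_0 ≅ Z^5, C_1 ≅ Z^9, C_2 ≅ Z^6.

∂_1: C_1 → C_0 is given by ∂[p,q] = [q] − [p]. For instance
  ∂[2,3] = [3] − [2].
The 5×9 boundary matrix has rank 4 and Smith normal form diag(1,1,1,1).

Boundary ∂_2: C_2 → C_1 sends each 2-simplex [p,q,r] to [q,r] − [p,r] + [p,q]. For instance
  ∂[0,1,3] = [1,3] − [0,3] + [0,1],
  ∂[1,2,4] = [2,4] − [1,4] + [1,2].
This gives a 9×6 integer matrix of rank 5; reducing to Smith normal form yields diagonal entries (1,1,1,1,1).

Computing H_k = (kernel of ∂_k) / (image of ∂_{k+1}):

  H_0: rank C_0 − rank ∂_1 = 5 − 4 = 1, and the invariant factors of ∂_1 are all 1, so H_0 = Z.
  H_1: rank ker ∂_1 − rank ∂_2 = (9 − 4) − 5 = 0, and the invariant factors of ∂_2 are all 1, so H_1 = 0.
  H_2: rank ker ∂_2 − rank ∂_3 = (6 − 5) − 0 = 1, and there is no ∂_3, so H_2 = Z.

As a check, the Euler characteristic is 5 − 9 + 6 = 2, which agrees with 1 − 0 + 1 = 2.
(K is a triangulation of the 2-sphere S^2.)

Hence the Betti numbers are b_0 = 1, b_1 = 0, b_2 = 1.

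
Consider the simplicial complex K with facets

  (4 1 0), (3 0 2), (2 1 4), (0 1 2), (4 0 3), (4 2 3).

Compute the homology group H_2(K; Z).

Take the total order 0 < 1 < 2 < 3 < 4 on the vertex set. Then K (dimension 2) consists of the simplices:

  0-simplices (5): [0], [1], [2], [3], [4]
  1-simplices (9): [0,1], [0,2], [0,3], [0,4], [1,2], [1,4], [2,3], [2,4], [3,4]
  2-simplices (6): [0,1,2], [0,1,4], [0,2,3], [0,3,4], [1,2,4], [2,3,4]

so the chain groups are C_0 ≅ Z^5, C_1 ≅ Z^9, C_2 ≅ Z^6.

The boundary map ∂_1: C_1 → C_0 is given by ∂[p,q] = [q] − [p].
This gives a 5×9 integer matrix of rank 4; reducing to Smith normal form yields diagonal entries (1,1,1,1).

Boundary ∂_2: C_2 → C_1 acts by ∂[p,q,r] = [q,r] − [p,r] + [p,q]. For instance
  ∂[0,1,4] = [1,4] − [0,4] + [0,1],
  ∂[0,2,3] = [2,3] − [0,3] + [0,2].
The 9×6 boundary matrix has rank 5 and Smith normal form diag(1,1,1,1,1).

From H_k ≅ ker(∂_k) / im(∂_{k+1}) we obtain:

  H_2: rank ker ∂_2 − rank ∂_3 = (6 − 5) − 0 = 1, and there is no ∂_3, so H_2 = Z.

(K is a triangulation of the 2-sphere S^2.)

H_2 = Z.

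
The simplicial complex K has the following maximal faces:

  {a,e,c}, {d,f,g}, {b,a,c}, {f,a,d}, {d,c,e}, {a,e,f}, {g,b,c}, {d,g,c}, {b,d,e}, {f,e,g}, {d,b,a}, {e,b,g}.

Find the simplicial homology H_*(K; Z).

H_0 ≅ Z,  H_1 ≅ Z/2,  H_2 = 0.

Fix the vertex order a < b < c < d < e < f < g and write every simplex with vertices in increasing order. Then dim K = 2 and the simplices of K are:

  0-simplices (7): a, b, c, d, e, f, g
  1-simplices (18): ab, ac, ad, ae, af, bc, bd, be, bg, cd, ce, cg, de, df, dg, ef, eg, fg
  2-simplices (12): abc, abd, ace, adf, aef, bcg, bde, beg, cde, cdg, dfg, efg

so the chain groups are C_0 ≅ Z^7, C_1 ≅ Z^18, C_2 ≅ Z^12.

The boundary map ∂_1: C_1 → C_0 maps an edge to its endpoints' difference, ∂[p,q] = q − p. For instance
  ∂cd = d − c.
The 7×18 boundary matrix has rank 6 and Smith normal form diag(1,1,1,1,1,1).

∂_2: C_2 → C_1 acts by ∂[p,q,r] = [q,r] − [p,r] + [p,q]. For instance
  ∂bde = de − be + bd,
  ∂abc = bc − ac + ab.
The resulting 18×12 matrix has rank 12, and its Smith normal form has invariant factors (1,1,1,1,1,1,1,1,1,1,1,2).

Now H_k = ker ∂_k / im ∂_{k+1}, so:

  H_0: rank C_0 − rank ∂_1 = 7 − 6 = 1, and the invariant factors of ∂_1 are all 1, so H_0 ≅ Z.
  H_1: rank ker ∂_1 − rank ∂_2 = (18 − 6) − 12 = 0, and ∂_2 has invariant factor 2 > 1, so H_1 ≅ Z/2.
  H_2: rank ker ∂_2 − rank ∂_3 = (12 − 12) − 0 = 0, and there is no ∂_3, so H_2 ≅ 0.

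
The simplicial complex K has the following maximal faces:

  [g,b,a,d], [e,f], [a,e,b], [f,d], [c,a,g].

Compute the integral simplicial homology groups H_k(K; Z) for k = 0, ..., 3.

Take the total order a < b < c < d < e < f < g on the vertex set. Then K (dimension 3) consists of the simplices:

  0-simplices (7): a, b, c, d, e, f, g
  1-simplices (12): ab, ac, ad, ae, ag, bd, be, bg, cg, df, dg, ef
  2-simplices (6): abd, abe, abg, acg, adg, bdg
  3-simplices (1): abdg

so the chain groups are C_0 ≅ Z^7, C_1 ≅ Z^12, C_2 ≅ Z^6, C_3 ≅ Z^1.

Boundary ∂_1: C_1 → C_0 maps an edge to its endpoints' difference, ∂[p,q] = q − p. For instance
  ∂ac = c − a.
The resulting 7×12 matrix has rank 6, and its Smith normal form has invariant factors (1,1,1,1,1,1).

∂_2: C_2 → C_1 sends each 2-simplex [p,q,r] to [q,r] − [p,r] + [p,q]. For instance
  ∂abg = bg − ag + ab,
  ∂bdg = dg − bg + bd.
The 12×6 boundary matrix has rank 5 and Smith normal form diag(1,1,1,1,1).

∂_3: C_3 → C_2 sends each 3-simplex σ to the alternating sum Σ_i (−1)^i (σ with its i-th vertex removed). For instance
  ∂abdg = bdg − adg + abg − abd.
The resulting 6×1 matrix has rank 1, and its Smith normal form has invariant factors (1).

Reading off H_k = ker ∂_k / im ∂_{k+1}:

  H_0: rank C_0 − rank ∂_1 = 7 − 6 = 1, and the invariant factors of ∂_1 are all 1, so H_0 ≅ Z.
  H_1: rank ker ∂_1 − rank ∂_2 = (12 − 6) − 5 = 1, and the invariant factors of ∂_2 are all 1, so H_1 ≅ Z.
  H_2: rank ker ∂_2 − rank ∂_3 = (6 − 5) − 1 = 0, and the invariant factors of ∂_3 are all 1, so H_2 ≅ 0.
  H_3: rank ker ∂_3 − rank ∂_4 = (1 − 1) − 0 = 0, and there is no ∂_4, so H_3 ≅ 0.

As a check, the Euler characteristic is 7 − 12 + 6 − 1 = 0, which agrees with 1 − 1 + 0 − 0 = 0.

H_0 ≅ Z,  H_1 ≅ Z,  H_2 = 0,  H_3 = 0.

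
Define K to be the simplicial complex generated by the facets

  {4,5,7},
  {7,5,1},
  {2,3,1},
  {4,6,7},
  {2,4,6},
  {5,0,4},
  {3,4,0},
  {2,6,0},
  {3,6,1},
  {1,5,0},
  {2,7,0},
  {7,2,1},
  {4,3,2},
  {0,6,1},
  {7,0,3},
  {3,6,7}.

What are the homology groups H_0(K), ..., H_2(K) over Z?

Take the total order 0 < 1 < 2 < 3 < 4 < 5 < 6 < 7 on the vertex set. Then K (dimension 2) consists of the simplices:

  0-simplices (8): [0], [1], [2], [3], [4], [5], [6], [7]
  1-simplices (24): (24 of them)
  2-simplices (16): [0,1,5], [0,1,6], [0,2,6], [0,2,7], [0,3,4], [0,3,7], [0,4,5], [1,2,3], [1,2,7], [1,3,6], [1,5,7], [2,3,4], [2,4,6], [3,6,7], [4,5,7], [4,6,7]

giving chain groups C_0 ≅ Z^8, C_1 ≅ Z^24, C_2 ≅ Z^16.

The boundary map ∂_1: C_1 → C_0 is given by ∂[p,q] = [q] − [p].
This gives a 8×24 integer matrix of rank 7; reducing to Smith normal form yields diagonal entries (1,1,1,1,1,1,1).

The boundary map ∂_2: C_2 → C_1 sends each 2-simplex [p,q,r] to [q,r] − [p,r] + [p,q]. For instance
  ∂[1,5,7] = [5,7] − [1,7] + [1,5],
  ∂[4,6,7] = [6,7] − [4,7] + [4,6].
As a 24×16 matrix over Z this has rank 15, with invariant factors (1,1,1,1,1,1,1,1,1,1,1,1,1,1,1).

Computing H_k = (kernel of ∂_k) / (image of ∂_{k+1}):

  H_0: rank C_0 − rank ∂_1 = 8 − 7 = 1, and the invariant factors of ∂_1 are all 1, so H_0 = Z.
  H_1: rank ker ∂_1 − rank ∂_2 = (24 − 7) − 15 = 2, and the invariant factors of ∂_2 are all 1, so H_1 = Z^2.
  H_2: rank ker ∂_2 − rank ∂_3 = (16 − 15) − 0 = 1, and there is no ∂_3, so H_2 = Z.

H_0 = Z,  H_1 = Z^2,  H_2 = Z.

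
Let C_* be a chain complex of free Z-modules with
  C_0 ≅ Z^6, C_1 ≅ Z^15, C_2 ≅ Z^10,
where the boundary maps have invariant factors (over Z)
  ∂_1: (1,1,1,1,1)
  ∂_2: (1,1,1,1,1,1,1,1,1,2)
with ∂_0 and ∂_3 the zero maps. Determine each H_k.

H_0: b_0 = 6 − 0 − 5 = 1; torsion from ∂_1 factors > 1: none. So H_0 ≅ Z.
H_1: b_1 = 15 − 5 − 10 = 0; torsion from ∂_2 factors > 1: [2]. So H_1 ≅ Z/2.
H_2: b_2 = 10 − 10 − 0 = 0; torsion from ∂_3 factors > 1: none. So H_2 ≅ 0.

H_0 ≅ Z,  H_1 ≅ Z/2,  H_2 = 0.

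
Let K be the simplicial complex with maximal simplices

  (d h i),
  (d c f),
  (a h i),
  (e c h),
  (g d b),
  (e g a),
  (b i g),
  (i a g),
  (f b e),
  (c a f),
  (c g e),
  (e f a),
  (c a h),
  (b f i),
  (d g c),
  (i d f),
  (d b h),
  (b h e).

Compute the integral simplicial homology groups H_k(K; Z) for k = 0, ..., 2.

H_0 ≅ Z,  H_1 ≅ Z ⊕ Z/2Z,  H_2 = 0.

We work with the vertex ordering a < b < c < d < e < f < g < h < i. The simplices of K, each written with vertices in increasing order, are:

  0-simplices (9): a, b, c, d, e, f, g, h, i
  1-simplices (27): ac, ae, af, ag, ah, ai, bd, be, bf, bg, bh, bi, cd, ce, cf, cg, ch, df, dg, dh, di, ef, eg, eh, fi, gi, hi
  2-simplices (18): acf, ach, aef, aeg, agi, ahi, bdg, bdh, bef, beh, bfi, bgi, cdf, cdg, ceg, ceh, dfi, dhi

so the chain groups are C_0 ≅ Z^9, C_1 ≅ Z^27, C_2 ≅ Z^18.

Boundary ∂_1: C_1 → C_0 maps an edge to its endpoints' difference, ∂[p,q] = q − p. For instance
  ∂ai = i − a.
The resulting 9×27 matrix has rank 8, and its Smith normal form has invariant factors (1,1,1,1,1,1,1,1).

The boundary map ∂_2: C_2 → C_1 maps a triangle to the signed sum of its edges. For instance
  ∂bdg = dg − bg + bd,
  ∂dfi = fi − di + df.
The resulting 27×18 matrix has rank 18, and its Smith normal form has invariant factors (1,1,1,1,1,1,1,1,1,1,1,1,1,1,1,1,1,2).

Reading off H_k = ker ∂_k / im ∂_{k+1}:

  H_0: rank C_0 − rank ∂_1 = 9 − 8 = 1, and the invariant factors of ∂_1 are all 1, so H_0 = Z.
  H_1: rank ker ∂_1 − rank ∂_2 = (27 − 8) − 18 = 1, and ∂_2 has invariant factor 2 > 1, so H_1 = Z ⊕ Z/2Z.
  H_2: rank ker ∂_2 − rank ∂_3 = (18 − 18) − 0 = 0, and there is no ∂_3, so H_2 = 0.

As a check, the Euler characteristic is 9 − 27 + 18 = 0, which agrees with 1 − 1 + 0 = 0.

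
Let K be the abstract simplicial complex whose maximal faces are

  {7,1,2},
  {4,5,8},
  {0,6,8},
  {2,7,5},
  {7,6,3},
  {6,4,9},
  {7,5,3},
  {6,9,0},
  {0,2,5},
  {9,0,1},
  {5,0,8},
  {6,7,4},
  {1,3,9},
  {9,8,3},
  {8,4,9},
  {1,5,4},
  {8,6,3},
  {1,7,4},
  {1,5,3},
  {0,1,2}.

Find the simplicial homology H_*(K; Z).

H_0 = Z,  H_1 = Z ⊕ Z/2,  H_2 = 0.

Fix the vertex order 0 < 1 < 2 < 3 < 4 < 5 < 6 < 7 < 8 < 9 and write every simplex with vertices in increasing order. Then dim K = 2 and the simplices of K are:

  0-simplices (10): [0], [1], [2], [3], [4], [5], [6], [7], [8], [9]
  1-simplices (30): (30 of them)
  2-simplices (20): (20 of them)

so the chain groups are C_0 ≅ Z^10, C_1 ≅ Z^30, C_2 ≅ Z^20.

∂_1: C_1 → C_0 is given by ∂[p,q] = [q] − [p]. For instance
  ∂[1,5] = [5] − [1].
This gives a 10×30 integer matrix of rank 9; reducing to Smith normal form yields diagonal entries (1,1,1,1,1,1,1,1,1).

∂_2: C_2 → C_1 sends each 2-simplex [p,q,r] to [q,r] − [p,r] + [p,q]. For instance
  ∂[2,5,7] = [5,7] − [2,7] + [2,5],
  ∂[4,8,9] = [8,9] − [4,9] + [4,8].
The resulting 30×20 matrix has rank 20, and its Smith normal form has invariant factors (1,1,1,1,1,1,1,1,1,1,1,1,1,1,1,1,1,1,1,2).

From H_k ≅ ker(∂_k) / im(∂_{k+1}) we obtain:

  H_0: rank C_0 − rank ∂_1 = 10 − 9 = 1, and the invariant factors of ∂_1 are all 1, so H_0 ≅ Z.
  H_1: rank ker ∂_1 − rank ∂_2 = (30 − 9) − 20 = 1, and ∂_2 has invariant factor 2 > 1, so H_1 ≅ Z ⊕ Z/2.
  H_2: rank ker ∂_2 − rank ∂_3 = (20 − 20) − 0 = 0, and there is no ∂_3, so H_2 ≅ 0.

As a check, the Euler characteristic is 10 − 30 + 20 = 0, which agrees with 1 − 1 + 0 = 0.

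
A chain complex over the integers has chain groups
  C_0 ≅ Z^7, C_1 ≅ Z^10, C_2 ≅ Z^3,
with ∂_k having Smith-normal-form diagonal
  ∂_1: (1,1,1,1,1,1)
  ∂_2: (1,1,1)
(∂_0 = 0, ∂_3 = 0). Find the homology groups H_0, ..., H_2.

H_0: b_0 = 7 − 0 − 6 = 1; torsion from ∂_1 factors > 1: none. So H_0 ≅ Z.
H_1: b_1 = 10 − 6 − 3 = 1; torsion from ∂_2 factors > 1: none. So H_1 ≅ Z.
H_2: b_2 = 3 − 3 − 0 = 0; torsion from ∂_3 factors > 1: none. So H_2 ≅ 0.

H_0 ≅ Z,  H_1 ≅ Z,  H_2 = 0.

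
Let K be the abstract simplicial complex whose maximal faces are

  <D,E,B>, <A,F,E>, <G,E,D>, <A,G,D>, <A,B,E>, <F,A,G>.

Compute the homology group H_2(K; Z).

H_2 = 0.

Fix the vertex order A < B < D < E < F < G and write every simplex with vertices in increasing order. Then dim K = 2 and the simplices of K are:

  0-simplices (6): A, B, D, E, F, G
  1-simplices (12): AB, AD, AE, AF, AG, BD, BE, DE, DG, EF, EG, FG
  2-simplices (6): ABE, ADG, AEF, AFG, BDE, DEG

so the chain groups are C_0 ≅ Z^6, C_1 ≅ Z^12, C_2 ≅ Z^6.

The boundary map ∂_1: C_1 → C_0 is given by ∂[p,q] = [q] − [p].
As a 6×12 matrix over Z this has rank 5, with invariant factors (1,1,1,1,1).

∂_2: C_2 → C_1 maps a triangle to the signed sum of its edges. For instance
  ∂BDE = DE − BE + BD,
  ∂ADG = DG − AG + AD.
The 12×6 boundary matrix has rank 6 and Smith normal form diag(1,1,1,1,1,1).

From H_k ≅ ker(∂_k) / im(∂_{k+1}) we obtain:

  H_2: rank ker ∂_2 − rank ∂_3 = (6 − 6) − 0 = 0, and there is no ∂_3, so H_2 ≅ 0.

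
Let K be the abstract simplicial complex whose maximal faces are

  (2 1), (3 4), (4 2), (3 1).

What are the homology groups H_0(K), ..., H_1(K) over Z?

H_0 = Z,  H_1 = Z.

We work with the vertex ordering 1 < 2 < 3 < 4. The simplices of K, each written with vertices in increasing order, are:

  0-simplices (4): [1], [2], [3], [4]
  1-simplices (4): [1,2], [1,3], [2,4], [3,4]

so the chain groups are C_0 ≅ Z^4, C_1 ≅ Z^4.

∂_1: C_1 → C_0 sends each edge [p,q] (with p < q) to q − p. For instance
  ∂[1,2] = [2] − [1].
The resulting 4×4 matrix has rank 3, and its Smith normal form has invariant factors (1,1,1).

Now H_k = ker ∂_k / im ∂_{k+1}, so:

  H_0: rank C_0 − rank ∂_1 = 4 − 3 = 1, and the invariant factors of ∂_1 are all 1, so H_0 ≅ Z.
  H_1: rank ker ∂_1 − rank ∂_2 = (4 − 3) − 0 = 1, and there is no ∂_2, so H_1 ≅ Z.

As a check, the Euler characteristic is 4 − 4 = 0, which agrees with 1 − 1 = 0.
(K is a triangulation of the circle S^1.)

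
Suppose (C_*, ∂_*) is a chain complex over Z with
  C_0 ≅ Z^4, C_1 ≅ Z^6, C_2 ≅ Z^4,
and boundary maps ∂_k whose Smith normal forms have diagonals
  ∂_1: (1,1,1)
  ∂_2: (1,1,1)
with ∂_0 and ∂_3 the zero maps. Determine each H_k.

H_0: b_0 = 4 − 0 − 3 = 1; torsion from ∂_1 factors > 1: none. So H_0 ≅ Z.
H_1: b_1 = 6 − 3 − 3 = 0; torsion from ∂_2 factors > 1: none. So H_1 ≅ 0.
H_2: b_2 = 4 − 3 − 0 = 1; torsion from ∂_3 factors > 1: none. So H_2 ≅ Z.

H_0 ≅ Z,  H_1 = 0,  H_2 ≅ Z.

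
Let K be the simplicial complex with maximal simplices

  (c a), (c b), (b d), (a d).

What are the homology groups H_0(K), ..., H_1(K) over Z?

We work with the vertex ordering a < b < c < d. The simplices of K, each written with vertices in increasing order, are:

  0-simplices (4): a, b, c, d
  1-simplices (4): ac, ad, bc, bd

Hence C_0 ≅ Z^4, C_1 ≅ Z^4.

∂_1: C_1 → C_0 maps an edge to its endpoints' difference, ∂[p,q] = q − p.
As a 4×4 matrix over Z this has rank 3, with invariant factors (1,1,1).

From H_k ≅ ker(∂_k) / im(∂_{k+1}) we obtain:

  H_0: rank C_0 − rank ∂_1 = 4 − 3 = 1, and the invariant factors of ∂_1 are all 1, so H_0 = Z.
  H_1: rank ker ∂_1 − rank ∂_2 = (4 − 3) − 0 = 1, and there is no ∂_2, so H_1 = Z.

H_0 = Z,  H_1 = Z.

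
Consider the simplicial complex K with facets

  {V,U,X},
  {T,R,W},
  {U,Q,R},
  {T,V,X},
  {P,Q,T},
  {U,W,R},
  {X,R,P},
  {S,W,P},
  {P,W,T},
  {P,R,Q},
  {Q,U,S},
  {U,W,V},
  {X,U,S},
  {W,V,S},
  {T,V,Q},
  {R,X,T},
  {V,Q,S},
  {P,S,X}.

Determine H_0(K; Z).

H_0 ≅ Z.

Order the vertices as P < Q < R < S < T < U < V < W < X. Listing each simplex with vertices in this order, K has dimension 2 with simplices:

  0-simplices (9): P, Q, R, S, T, U, V, W, X
  1-simplices (27): PQ, PR, PS, PT, PW, PX, QR, QS, QT, QU, QV, RT, RU, RW, RX, SU, SV, SW, SX, TV, TW, TX, UV, UW, UX, VW, VX
  2-simplices (18): PQR, PQT, PRX, PSW, PSX, PTW, QRU, QSU, QSV, QTV, RTW, RTX, RUW, SUX, SVW, TVX, UVW, UVX

so the chain groups are C_0 ≅ Z^9, C_1 ≅ Z^27, C_2 ≅ Z^18.

Boundary ∂_1: C_1 → C_0 maps an edge to its endpoints' difference, ∂[p,q] = q − p. For instance
  ∂QU = U − Q.
The resulting 9×27 matrix has rank 8, and its Smith normal form has invariant factors (1,1,1,1,1,1,1,1).

Boundary ∂_2: C_2 → C_1 sends each 2-simplex [p,q,r] to [q,r] − [p,r] + [p,q]. For instance
  ∂PQR = QR − PR + PQ,
  ∂PTW = TW − PW + PT.
This gives a 27×18 integer matrix of rank 18; reducing to Smith normal form yields diagonal entries (1,1,1,1,1,1,1,1,1,1,1,1,1,1,1,1,1,2).

From H_k ≅ ker(∂_k) / im(∂_{k+1}) we obtain:

  H_0: rank C_0 − rank ∂_1 = 9 − 8 = 1, and the invariant factors of ∂_1 are all 1, so H_0 = Z.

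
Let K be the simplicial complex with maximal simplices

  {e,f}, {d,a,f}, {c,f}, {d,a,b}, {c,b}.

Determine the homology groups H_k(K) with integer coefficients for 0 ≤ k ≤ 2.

Order the vertices as a < b < c < d < e < f. Listing each simplex with vertices in this order, K has dimension 2 with simplices:

  0-simplices (6): a, b, c, d, e, f
  1-simplices (8): ab, ad, af, bc, bd, cf, df, ef
  2-simplices (2): abd, adf

so the chain groups are C_0 ≅ Z^6, C_1 ≅ Z^8, C_2 ≅ Z^2.

The boundary map ∂_1: C_1 → C_0 is given by ∂[p,q] = [q] − [p].
As a 6×8 matrix over Z this has rank 5, with invariant factors (1,1,1,1,1).

∂_2: C_2 → C_1 acts by ∂[p,q,r] = [q,r] − [p,r] + [p,q]. For instance
  ∂abd = bd − ad + ab,
  ∂adf = df − af + ad.
The resulting 8×2 matrix has rank 2, and its Smith normal form has invariant factors (1,1).

From H_k ≅ ker(∂_k) / im(∂_{k+1}) we obtain:

  H_0: rank C_0 − rank ∂_1 = 6 − 5 = 1, and the invariant factors of ∂_1 are all 1, so H_0 ≅ Z.
  H_1: rank ker ∂_1 − rank ∂_2 = (8 − 5) − 2 = 1, and the invariant factors of ∂_2 are all 1, so H_1 ≅ Z.
  H_2: rank ker ∂_2 − rank ∂_3 = (2 − 2) − 0 = 0, and there is no ∂_3, so H_2 ≅ 0.

H_0 ≅ Z,  H_1 ≅ Z,  H_2 = 0.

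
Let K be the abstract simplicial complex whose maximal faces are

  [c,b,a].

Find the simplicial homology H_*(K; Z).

We work with the vertex ordering a < b < c. The simplices of K, each written with vertices in increasing order, are:

  0-simplices (3): a, b, c
  1-simplices (3): ab, ac, bc
  2-simplices (1): abc

giving chain groups C_0 ≅ Z^3, C_1 ≅ Z^3, C_2 ≅ Z^1.

The boundary map ∂_1: C_1 → C_0 maps an edge to its endpoints' difference, ∂[p,q] = q − p. For instance
  ∂bc = c − b.
This gives a 3×3 integer matrix of rank 2; reducing to Smith normal form yields diagonal entries (1,1).

The boundary map ∂_2: C_2 → C_1 acts by ∂[p,q,r] = [q,r] − [p,r] + [p,q]. For instance
  ∂abc = bc − ac + ab.
As a 3×1 matrix over Z this has rank 1, with invariant factors (1).

Reading off H_k = ker ∂_k / im ∂_{k+1}:

  H_0: rank C_0 − rank ∂_1 = 3 − 2 = 1, and the invariant factors of ∂_1 are all 1, so H_0 = Z.
  H_1: rank ker ∂_1 − rank ∂_2 = (3 − 2) − 1 = 0, and the invariant factors of ∂_2 are all 1, so H_1 = 0.
  H_2: rank ker ∂_2 − rank ∂_3 = (1 − 1) − 0 = 0, and there is no ∂_3, so H_2 = 0.

H_0 = Z,  H_1 = 0,  H_2 = 0.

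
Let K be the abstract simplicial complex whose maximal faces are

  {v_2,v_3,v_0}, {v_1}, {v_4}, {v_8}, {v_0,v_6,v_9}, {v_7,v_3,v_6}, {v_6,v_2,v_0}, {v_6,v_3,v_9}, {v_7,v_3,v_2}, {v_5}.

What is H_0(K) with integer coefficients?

H_0 = Z^5.

We work with the vertex ordering v_0 < v_1 < v_2 < v_3 < v_4 < v_5 < v_6 < v_7 < v_8 < v_9. The simplices of K, each written with vertices in increasing order, are:

  0-simplices (10): [v_0], [v_1], [v_2], [v_3], [v_4], [v_5], [v_6], [v_7], [v_8], [v_9]
  1-simplices (12): [v_0,v_2], [v_0,v_3], [v_0,v_6], [v_0,v_9], [v_2,v_3], [v_2,v_6], [v_2,v_7], [v_3,v_6], [v_3,v_7], [v_3,v_9], [v_6,v_7], [v_6,v_9]
  2-simplices (6): [v_0,v_2,v_3], [v_0,v_2,v_6], [v_0,v_6,v_9], [v_2,v_3,v_7], [v_3,v_6,v_7], [v_3,v_6,v_9]

Hence C_0 ≅ Z^10, C_1 ≅ Z^12, C_2 ≅ Z^6.

∂_1: C_1 → C_0 sends each edge [p,q] (with p < q) to q − p. For instance
  ∂[v_6,v_7] = [v_7] − [v_6].
As a 10×12 matrix over Z this has rank 5, with invariant factors (1,1,1,1,1).

∂_2: C_2 → C_1 maps a triangle to the signed sum of its edges. For instance
  ∂[v_3,v_6,v_7] = [v_6,v_7] − [v_3,v_7] + [v_3,v_6],
  ∂[v_3,v_6,v_9] = [v_6,v_9] − [v_3,v_9] + [v_3,v_6].
The 12×6 boundary matrix has rank 6 and Smith normal form diag(1,1,1,1,1,1).

Reading off H_k = ker ∂_k / im ∂_{k+1}:

  H_0: rank C_0 − rank ∂_1 = 10 − 5 = 5, and the invariant factors of ∂_1 are all 1, so H_0 ≅ Z^5.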